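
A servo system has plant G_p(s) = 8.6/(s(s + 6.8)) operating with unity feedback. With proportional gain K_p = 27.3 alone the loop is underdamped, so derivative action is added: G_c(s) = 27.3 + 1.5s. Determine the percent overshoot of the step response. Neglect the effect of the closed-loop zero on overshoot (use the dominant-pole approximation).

Forward path: (27.3 + 1.5s)·8.6/(s(s+6.8)). The closed-loop characteristic equation is s² + (6.8 + 8.6·1.5)s + 8.6·27.3 = 0.
That is s² + 19.7s + 234.8 = 0, so ω_n = 15.32 rad/s and ζ = 19.7/(2·15.32) = 0.6428.
%OS = 100·exp(−πζ/√(1−ζ²)) = 7.16%.

7.16%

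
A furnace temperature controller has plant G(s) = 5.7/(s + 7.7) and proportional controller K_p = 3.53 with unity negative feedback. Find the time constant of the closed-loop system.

τ = 0.0359 s

Closed-loop transfer function: T(s) = K_p·G(s)/(1 + K_p·G(s)) = 20.12/(s + 7.7 + 20.12) = 20.12/(s + 27.82).
Time constant τ = 1/27.82 = 0.0359 s.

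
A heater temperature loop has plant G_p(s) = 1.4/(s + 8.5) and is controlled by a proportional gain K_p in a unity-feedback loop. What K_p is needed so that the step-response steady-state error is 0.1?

For a type-0 loop with proportional control, e_ss = 1/(1 + K_p·G_p(0)).
G_p(0) = 0.1647. Require 1/(1 + K_p·0.1647) = 0.1, so 1 + 0.1647·K_p = 10.
K_p = (10 − 1)/0.1647 = 54.6.

K_p = 54.6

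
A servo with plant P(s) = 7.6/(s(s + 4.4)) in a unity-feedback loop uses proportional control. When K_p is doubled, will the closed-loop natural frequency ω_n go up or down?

ω_n = √(7.6·K_p), which grows with K_p.

increase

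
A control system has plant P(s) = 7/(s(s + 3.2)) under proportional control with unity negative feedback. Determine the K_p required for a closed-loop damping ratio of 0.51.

Closed-loop characteristic equation: s² + 3.2s + K_p·7 = 0.
So ω_n = √(7K_p) and 2ζω_n = 3.2, giving ζ = 3.2/(2√(7K_p)).
Setting ζ = 0.51: √(7K_p) = 3.2/(2·0.51) = 3.137, so K_p = 9.842/7 = 1.41.

K_p = 1.41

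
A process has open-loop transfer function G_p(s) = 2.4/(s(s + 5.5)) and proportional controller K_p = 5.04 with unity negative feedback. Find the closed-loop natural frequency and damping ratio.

With unity feedback the closed-loop characteristic equation is s² + 5.5s + 5.04·2.4 = s² + 5.5s + 12.1 = 0.
Matching s² + 2ζω_n s + ω_n²: ω_n = √12.1 = 3.478 rad/s and 2ζω_n = 5.5, so ζ = 5.5/(2·3.478) = 0.791.

ω_n = 3.48 rad/s, ζ = 0.791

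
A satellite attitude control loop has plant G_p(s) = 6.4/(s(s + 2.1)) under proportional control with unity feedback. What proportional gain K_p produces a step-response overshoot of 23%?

From %OS = 100·exp(−πζ/√(1−ζ²)) = 23%, ζ = −ln(0.23)/√(π²+ln²(0.23)) = 0.4237.
Characteristic equation s² + 2.1s + 6.4K_p = 0 gives ζ = 2.1/(2√(6.4K_p)).
Setting ζ = 0.4237: √(6.4K_p) = 2.1/(2·0.4237) = 2.478, so K_p = 6.14/6.4 = 0.959.

K_p = 0.959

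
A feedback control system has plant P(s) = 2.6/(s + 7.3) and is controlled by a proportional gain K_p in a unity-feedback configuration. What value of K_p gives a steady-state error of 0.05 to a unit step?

K_p = 53.3

For a type-0 loop with proportional control, e_ss = 1/(1 + K_p·P(0)).
P(0) = 0.3562. Require 1/(1 + K_p·0.3562) = 0.05, so 1 + 0.3562·K_p = 20.
K_p = (20 − 1)/0.3562 = 53.3.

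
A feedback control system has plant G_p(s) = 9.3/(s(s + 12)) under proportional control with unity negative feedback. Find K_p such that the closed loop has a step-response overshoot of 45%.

From %OS = 100·exp(−πζ/√(1−ζ²)) = 45%, ζ = −ln(0.45)/√(π²+ln²(0.45)) = 0.2463.
Characteristic equation s² + 12s + 9.3K_p = 0 gives ζ = 12/(2√(9.3K_p)).
Setting ζ = 0.2463: √(9.3K_p) = 12/(2·0.2463) = 24.36, so K_p = 593.2/9.3 = 63.8.

K_p = 63.8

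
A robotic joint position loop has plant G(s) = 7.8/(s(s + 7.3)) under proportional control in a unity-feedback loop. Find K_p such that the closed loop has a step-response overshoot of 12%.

From %OS = 100·exp(−πζ/√(1−ζ²)) = 12%, ζ = −ln(0.12)/√(π²+ln²(0.12)) = 0.5594.
Characteristic equation s² + 7.3s + 7.8K_p = 0 gives ζ = 7.3/(2√(7.8K_p)).
Setting ζ = 0.5594: √(7.8K_p) = 7.3/(2·0.5594) = 6.525, so K_p = 42.57/7.8 = 5.46.

K_p = 5.46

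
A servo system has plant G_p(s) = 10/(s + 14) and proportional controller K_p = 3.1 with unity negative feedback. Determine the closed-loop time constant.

τ = 0.0222 s

Closed-loop transfer function: T(s) = K_p·G_p(s)/(1 + K_p·G_p(s)) = 31/(s + 14 + 31) = 31/(s + 45).
Time constant τ = 1/45 = 0.0222 s.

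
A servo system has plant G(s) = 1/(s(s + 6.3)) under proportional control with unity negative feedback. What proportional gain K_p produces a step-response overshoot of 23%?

K_p = 55.3

From %OS = 100·exp(−πζ/√(1−ζ²)) = 23%, ζ = −ln(0.23)/√(π²+ln²(0.23)) = 0.4237.
Characteristic equation s² + 6.3s + 1K_p = 0 gives ζ = 6.3/(2√(1K_p)).
Setting ζ = 0.4237: √(1K_p) = 6.3/(2·0.4237) = 7.434, so K_p = 55.26/1 = 55.3.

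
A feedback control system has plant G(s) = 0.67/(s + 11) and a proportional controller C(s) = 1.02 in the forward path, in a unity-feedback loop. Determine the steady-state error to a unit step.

The loop is type 0. Static position error constant K_pos = C(0)·G(0) = 1.02·0.06091 = 0.06213.
Steady-state error to a unit step: e_ss = 1/(1+K_pos) = 1/1.062 = 0.942.

0.942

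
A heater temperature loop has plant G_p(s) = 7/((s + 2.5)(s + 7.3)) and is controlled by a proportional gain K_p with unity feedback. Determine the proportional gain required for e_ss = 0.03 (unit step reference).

K_p = 84.3

Steady-state error for a unit step on this type-0 loop is 1/(1 + K_p·G_p(0)).
G_p(0) = 0.3836. Require 1/(1 + K_p·0.3836) = 0.03, so 1 + 0.3836·K_p = 33.33.
K_p = (33.33 − 1)/0.3836 = 84.3.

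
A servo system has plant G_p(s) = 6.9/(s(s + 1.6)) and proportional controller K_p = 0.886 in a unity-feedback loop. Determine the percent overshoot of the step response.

34.2%

Closed-loop characteristic equation: s² + 1.6s + 6.113 = 0, so ω_n = 2.473 rad/s and ζ = 1.6/(2·2.473) = 0.3236.
%OS = 100·exp(−πζ/√(1−ζ²)) = 100·exp(−π·0.3236/√0.8953) = 34.2%.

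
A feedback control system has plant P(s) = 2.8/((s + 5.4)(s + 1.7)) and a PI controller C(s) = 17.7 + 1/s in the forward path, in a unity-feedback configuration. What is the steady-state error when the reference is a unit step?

The open loop C(s)P(s) has a pole at the origin (type 1), so the static position error constant is infinite and e_ss = 1/(1+∞) = 0.

0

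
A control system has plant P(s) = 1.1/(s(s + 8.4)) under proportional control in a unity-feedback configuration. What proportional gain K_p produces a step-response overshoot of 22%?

From %OS = 100·exp(−πζ/√(1−ζ²)) = 22%, ζ = −ln(0.22)/√(π²+ln²(0.22)) = 0.4342.
Characteristic equation s² + 8.4s + 1.1K_p = 0 gives ζ = 8.4/(2√(1.1K_p)).
Setting ζ = 0.4342: √(1.1K_p) = 8.4/(2·0.4342) = 9.674, so K_p = 93.58/1.1 = 85.1.

K_p = 85.1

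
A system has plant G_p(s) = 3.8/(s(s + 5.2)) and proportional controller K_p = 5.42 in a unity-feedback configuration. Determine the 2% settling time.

Closed-loop characteristic equation: s² + 5.2s + 20.6 = 0, so ω_n = 4.538 rad/s and ζ = 5.2/(2·4.538) = 0.5729.
2% settling time T_s ≈ 4/(ζω_n) = 4/2.6 = 1.54 s.

T_s ≈ 1.54 s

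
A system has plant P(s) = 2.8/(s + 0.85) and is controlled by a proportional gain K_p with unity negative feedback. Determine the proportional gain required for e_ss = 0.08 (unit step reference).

Steady-state error for a unit step on this type-0 loop is 1/(1 + K_p·P(0)).
P(0) = 3.294. Require 1/(1 + K_p·3.294) = 0.08, so 1 + 3.294·K_p = 12.5.
K_p = (12.5 − 1)/3.294 = 3.49.

K_p = 3.49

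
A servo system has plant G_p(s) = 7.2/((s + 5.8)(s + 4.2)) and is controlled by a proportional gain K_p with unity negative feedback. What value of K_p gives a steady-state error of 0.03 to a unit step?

K_p = 109

The loop is type 0, so e_ss(step) = 1/(1 + K_pos) with K_pos = K_p·G_p(0).
G_p(0) = 0.2956. Require 1/(1 + K_p·0.2956) = 0.03, so 1 + 0.2956·K_p = 33.33.
K_p = (33.33 − 1)/0.2956 = 109.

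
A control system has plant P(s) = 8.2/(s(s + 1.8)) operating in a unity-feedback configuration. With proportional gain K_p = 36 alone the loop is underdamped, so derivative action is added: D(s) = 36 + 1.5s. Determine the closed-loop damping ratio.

ζ = 0.41

Forward path: (36 + 1.5s)·8.2/(s(s+1.8)). The closed-loop characteristic equation is s² + (1.8 + 8.2·1.5)s + 8.2·36 = 0.
That is s² + 14.1s + 295.2 = 0, so ω_n = 17.18 rad/s and ζ = 14.1/(2·17.18) = 0.4103.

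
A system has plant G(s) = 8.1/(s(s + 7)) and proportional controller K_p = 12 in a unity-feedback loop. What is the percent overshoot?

From 1 + K_pG(s) = 0: s² + 7s + 97.2 = 0 ⇒ ω_n = 9.859, ζ = 0.355.
%OS = 100·exp(−πζ/√(1−ζ²)) = 100·exp(−π·0.355/√0.874) = 30.3%.

30.3%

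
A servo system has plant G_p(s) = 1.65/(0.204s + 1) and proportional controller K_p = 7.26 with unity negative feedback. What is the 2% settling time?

Closed loop: T(s) = K_p·G_p/(1+K_p·G_p) = 11.98/(0.204s + 1 + 11.98), with pole at s = −(1 + 11.98)/0.204 = −63.62.
τ = 1/63.62 = 0.01572 s, so 2% settling time ≈ 4τ = 0.0629 s.

T_s ≈ 0.0629 s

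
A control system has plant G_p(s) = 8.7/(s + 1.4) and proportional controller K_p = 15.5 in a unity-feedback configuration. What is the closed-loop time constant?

Closed-loop transfer function: T(s) = K_p·G_p(s)/(1 + K_p·G_p(s)) = 134.8/(s + 1.4 + 134.8) = 134.8/(s + 136.2).
Time constant τ = 1/136.2 = 0.00734 s.

τ = 0.00734 s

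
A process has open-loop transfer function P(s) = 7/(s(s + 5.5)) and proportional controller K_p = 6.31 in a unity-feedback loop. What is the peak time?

T_p = 0.519 s

The closed-loop denominator s² + 5.5s + 44.17 gives ω_n = √44.17 = 6.646 and ζ = 5.5/(2ω_n) = 0.4138.
Damped frequency ω_d = ω_n√(1−ζ²) = 6.05 rad/s, so peak time T_p = π/ω_d = 0.519 s.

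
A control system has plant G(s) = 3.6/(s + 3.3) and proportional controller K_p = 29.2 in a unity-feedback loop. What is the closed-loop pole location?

s = -108.4

Closed-loop transfer function: T(s) = K_p·G(s)/(1 + K_p·G(s)) = 105.1/(s + 3.3 + 105.1) = 105.1/(s + 108.4).
The closed-loop pole is at s = −108.4.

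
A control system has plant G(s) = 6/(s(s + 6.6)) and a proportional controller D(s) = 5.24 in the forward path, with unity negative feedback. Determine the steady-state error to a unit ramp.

The loop has one pole at the origin (type 1). Velocity error constant K_v = lim_{s→0} s·D(s)G(s) = 5.24·6/6.6 = 4.764.
Steady-state error to a unit ramp: e_ss = 1/K_v = 0.21.

0.21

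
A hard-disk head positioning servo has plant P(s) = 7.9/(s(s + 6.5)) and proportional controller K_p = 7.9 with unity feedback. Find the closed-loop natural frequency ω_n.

ω_n = 7.9 rad/s

The closed-loop denominator is s(s+6.5) + 7.9·7.9 = s² + 6.5s + 62.41.
Matching s² + 2ζω_n s + ω_n²: ω_n = √62.41 = 7.9 rad/s and 2ζω_n = 6.5, so ζ = 6.5/(2·7.9) = 0.411.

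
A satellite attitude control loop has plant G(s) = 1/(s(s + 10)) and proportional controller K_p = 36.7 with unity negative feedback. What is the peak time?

From 1 + K_pG(s) = 0: s² + 10s + 36.7 = 0 ⇒ ω_n = 6.058, ζ = 0.8253.
Damped frequency ω_d = ω_n√(1−ζ²) = 3.421 rad/s, so peak time T_p = π/ω_d = 0.918 s.

T_p = 0.918 s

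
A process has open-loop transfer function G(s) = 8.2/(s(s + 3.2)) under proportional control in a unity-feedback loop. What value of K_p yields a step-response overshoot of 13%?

From %OS = 100·exp(−πζ/√(1−ζ²)) = 13%, ζ = −ln(0.13)/√(π²+ln²(0.13)) = 0.5446.
Characteristic equation s² + 3.2s + 8.2K_p = 0 gives ζ = 3.2/(2√(8.2K_p)).
Setting ζ = 0.5446: √(8.2K_p) = 3.2/(2·0.5446) = 2.938, so K_p = 8.63/8.2 = 1.05.

K_p = 1.05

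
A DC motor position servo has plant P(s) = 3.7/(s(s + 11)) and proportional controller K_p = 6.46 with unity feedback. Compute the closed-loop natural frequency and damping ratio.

With unity feedback the closed-loop characteristic equation is s² + 11s + 6.46·3.7 = s² + 11s + 23.9 = 0.
So ω_n² = 23.9 ⇒ ω_n = 4.889 rad/s, and ζ = 11/(2ω_n) = 1.12.

ω_n = 4.89 rad/s, ζ = 1.12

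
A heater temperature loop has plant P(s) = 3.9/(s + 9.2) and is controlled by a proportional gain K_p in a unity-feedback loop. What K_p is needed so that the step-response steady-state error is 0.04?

For a type-0 loop with proportional control, e_ss = 1/(1 + K_p·P(0)).
P(0) = 0.4239. Require 1/(1 + K_p·0.4239) = 0.04, so 1 + 0.4239·K_p = 25.
K_p = (25 − 1)/0.4239 = 56.6.

K_p = 56.6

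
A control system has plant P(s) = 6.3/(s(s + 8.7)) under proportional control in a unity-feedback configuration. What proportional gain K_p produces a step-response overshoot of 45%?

K_p = 49.5

From %OS = 100·exp(−πζ/√(1−ζ²)) = 45%, ζ = −ln(0.45)/√(π²+ln²(0.45)) = 0.2463.
Characteristic equation s² + 8.7s + 6.3K_p = 0 gives ζ = 8.7/(2√(6.3K_p)).
Setting ζ = 0.2463: √(6.3K_p) = 8.7/(2·0.2463) = 17.66, so K_p = 311.8/6.3 = 49.5.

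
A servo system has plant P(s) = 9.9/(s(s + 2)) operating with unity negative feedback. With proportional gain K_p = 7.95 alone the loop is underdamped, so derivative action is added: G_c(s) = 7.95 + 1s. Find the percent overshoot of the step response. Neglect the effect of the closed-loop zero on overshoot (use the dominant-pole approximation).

5.84%

Forward path: (7.95 + 1s)·9.9/(s(s+2)). The closed-loop characteristic equation is s² + (2 + 9.9·1)s + 9.9·7.95 = 0.
That is s² + 11.9s + 78.7 = 0, so ω_n = 8.872 rad/s and ζ = 11.9/(2·8.872) = 0.6707.
%OS = 100·exp(−πζ/√(1−ζ²)) = 5.84%.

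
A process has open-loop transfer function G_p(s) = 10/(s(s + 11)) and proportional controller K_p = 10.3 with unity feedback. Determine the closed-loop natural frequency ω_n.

1 + K_p·G_p(s) = 0 gives s² + 11s + 103 = 0.
Matching s² + 2ζω_n s + ω_n²: ω_n = √103 = 10.15 rad/s and 2ζω_n = 11, so ζ = 11/(2·10.15) = 0.542.

ω_n = 10.1 rad/s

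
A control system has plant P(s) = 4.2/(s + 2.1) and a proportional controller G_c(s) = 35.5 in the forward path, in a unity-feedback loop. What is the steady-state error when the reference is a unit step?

The loop is type 0. Static position error constant K_pos = G_c(0)·P(0) = 35.5·2 = 71.
Steady-state error to a unit step: e_ss = 1/(1+K_pos) = 1/72 = 0.0139.

0.0139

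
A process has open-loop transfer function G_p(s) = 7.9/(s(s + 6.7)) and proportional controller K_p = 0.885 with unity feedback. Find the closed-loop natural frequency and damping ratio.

1 + K_p·G_p(s) = 0 gives s² + 6.7s + 6.992 = 0.
So ω_n² = 6.992 ⇒ ω_n = 2.644 rad/s, and ζ = 6.7/(2ω_n) = 1.27.

ω_n = 2.64 rad/s, ζ = 1.27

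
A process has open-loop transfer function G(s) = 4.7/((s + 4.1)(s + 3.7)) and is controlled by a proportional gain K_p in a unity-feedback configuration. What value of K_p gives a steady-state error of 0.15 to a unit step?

Steady-state error for a unit step on this type-0 loop is 1/(1 + K_p·G(0)).
G(0) = 0.3098. Require 1/(1 + K_p·0.3098) = 0.15, so 1 + 0.3098·K_p = 6.667.
K_p = (6.667 − 1)/0.3098 = 18.3.

K_p = 18.3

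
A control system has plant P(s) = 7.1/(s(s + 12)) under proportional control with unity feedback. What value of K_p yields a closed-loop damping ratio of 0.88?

K_p = 6.55

Closed-loop characteristic equation: s² + 12s + K_p·7.1 = 0.
So ω_n = √(7.1K_p) and 2ζω_n = 12, giving ζ = 12/(2√(7.1K_p)).
Setting ζ = 0.88: √(7.1K_p) = 12/(2·0.88) = 6.818, so K_p = 46.49/7.1 = 6.55.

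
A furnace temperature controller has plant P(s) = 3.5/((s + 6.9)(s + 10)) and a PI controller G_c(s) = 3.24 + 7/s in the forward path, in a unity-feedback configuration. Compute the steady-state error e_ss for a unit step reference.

0

The open loop G_c(s)P(s) has a pole at the origin (type 1), so the static position error constant is infinite and e_ss = 1/(1+∞) = 0.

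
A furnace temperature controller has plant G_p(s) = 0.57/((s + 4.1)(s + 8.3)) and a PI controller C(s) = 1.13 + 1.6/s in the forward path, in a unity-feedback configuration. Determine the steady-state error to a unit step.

0

The open loop C(s)G_p(s) has a pole at the origin (type 1), so the static position error constant is infinite and e_ss = 1/(1+∞) = 0.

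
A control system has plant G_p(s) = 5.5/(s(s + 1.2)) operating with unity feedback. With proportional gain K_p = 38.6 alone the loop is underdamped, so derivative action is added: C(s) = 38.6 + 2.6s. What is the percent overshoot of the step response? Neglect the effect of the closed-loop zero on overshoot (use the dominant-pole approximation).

13.9%

Forward path: (38.6 + 2.6s)·5.5/(s(s+1.2)). The closed-loop characteristic equation is s² + (1.2 + 5.5·2.6)s + 5.5·38.6 = 0.
That is s² + 15.5s + 212.3 = 0, so ω_n = 14.57 rad/s and ζ = 15.5/(2·14.57) = 0.5319.
%OS = 100·exp(−πζ/√(1−ζ²)) = 13.9%.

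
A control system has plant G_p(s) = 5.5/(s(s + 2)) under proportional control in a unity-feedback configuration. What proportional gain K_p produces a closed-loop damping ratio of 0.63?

K_p = 0.458

Closed-loop characteristic equation: s² + 2s + K_p·5.5 = 0.
So ω_n = √(5.5K_p) and 2ζω_n = 2, giving ζ = 2/(2√(5.5K_p)).
Setting ζ = 0.63: √(5.5K_p) = 2/(2·0.63) = 1.587, so K_p = 2.52/5.5 = 0.458.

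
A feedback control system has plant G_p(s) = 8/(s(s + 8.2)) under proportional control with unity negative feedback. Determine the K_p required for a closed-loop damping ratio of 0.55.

K_p = 6.95

Closed-loop characteristic equation: s² + 8.2s + K_p·8 = 0.
So ω_n = √(8K_p) and 2ζω_n = 8.2, giving ζ = 8.2/(2√(8K_p)).
Setting ζ = 0.55: √(8K_p) = 8.2/(2·0.55) = 7.455, so K_p = 55.57/8 = 6.95.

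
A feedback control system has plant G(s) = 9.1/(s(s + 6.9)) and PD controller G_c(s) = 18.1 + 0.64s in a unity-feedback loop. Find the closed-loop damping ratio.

Forward path: (18.1 + 0.64s)·9.1/(s(s+6.9)). The closed-loop characteristic equation is s² + (6.9 + 9.1·0.64)s + 9.1·18.1 = 0.
That is s² + 12.72s + 164.7 = 0, so ω_n = 12.83 rad/s and ζ = 12.72/(2·12.83) = 0.4957.

ζ = 0.496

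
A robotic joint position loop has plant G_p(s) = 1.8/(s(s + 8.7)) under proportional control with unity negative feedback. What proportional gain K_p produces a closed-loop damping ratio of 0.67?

K_p = 23.4

Closed-loop characteristic equation: s² + 8.7s + K_p·1.8 = 0.
So ω_n = √(1.8K_p) and 2ζω_n = 8.7, giving ζ = 8.7/(2√(1.8K_p)).
Setting ζ = 0.67: √(1.8K_p) = 8.7/(2·0.67) = 6.493, so K_p = 42.15/1.8 = 23.4.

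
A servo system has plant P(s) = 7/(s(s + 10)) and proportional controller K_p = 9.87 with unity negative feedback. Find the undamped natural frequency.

1 + K_p·P(s) = 0 gives s² + 10s + 69.09 = 0.
So ω_n² = 69.09 ⇒ ω_n = 8.312 rad/s, and ζ = 10/(2ω_n) = 0.602.

ω_n = 8.31 rad/s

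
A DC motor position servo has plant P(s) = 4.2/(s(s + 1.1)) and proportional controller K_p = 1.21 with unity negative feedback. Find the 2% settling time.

From 1 + K_pP(s) = 0: s² + 1.1s + 5.082 = 0 ⇒ ω_n = 2.254, ζ = 0.244.
2% settling time T_s ≈ 4/(ζω_n) = 4/0.55 = 7.27 s.

T_s ≈ 7.27 s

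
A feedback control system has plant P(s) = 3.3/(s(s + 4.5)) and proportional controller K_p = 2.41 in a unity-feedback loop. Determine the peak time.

T_p = 1.85 s

From 1 + K_pP(s) = 0: s² + 4.5s + 7.953 = 0 ⇒ ω_n = 2.82, ζ = 0.7978.
Damped frequency ω_d = ω_n√(1−ζ²) = 1.7 rad/s, so peak time T_p = π/ω_d = 1.85 s.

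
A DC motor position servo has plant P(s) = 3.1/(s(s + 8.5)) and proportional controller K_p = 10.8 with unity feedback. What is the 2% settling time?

The closed-loop denominator s² + 8.5s + 33.48 gives ω_n = √33.48 = 5.786 and ζ = 8.5/(2ω_n) = 0.7345.
2% settling time T_s ≈ 4/(ζω_n) = 4/4.25 = 0.941 s.

T_s ≈ 0.941 s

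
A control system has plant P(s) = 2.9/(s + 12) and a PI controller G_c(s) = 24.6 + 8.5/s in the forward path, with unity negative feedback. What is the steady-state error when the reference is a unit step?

The open loop G_c(s)P(s) has a pole at the origin (type 1), so the static position error constant is infinite and e_ss = 1/(1+∞) = 0.

0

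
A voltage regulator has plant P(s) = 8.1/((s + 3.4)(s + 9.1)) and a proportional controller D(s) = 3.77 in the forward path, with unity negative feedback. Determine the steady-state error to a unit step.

0.503

The loop is type 0. Static position error constant K_pos = D(0)·P(0) = 3.77·0.2618 = 0.987.
Steady-state error to a unit step: e_ss = 1/(1+K_pos) = 1/1.987 = 0.503.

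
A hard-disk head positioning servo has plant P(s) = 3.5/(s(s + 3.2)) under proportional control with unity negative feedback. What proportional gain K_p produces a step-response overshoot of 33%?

From %OS = 100·exp(−πζ/√(1−ζ²)) = 33%, ζ = −ln(0.33)/√(π²+ln²(0.33)) = 0.3328.
Characteristic equation s² + 3.2s + 3.5K_p = 0 gives ζ = 3.2/(2√(3.5K_p)).
Setting ζ = 0.3328: √(3.5K_p) = 3.2/(2·0.3328) = 4.808, so K_p = 23.12/3.5 = 6.6.

K_p = 6.6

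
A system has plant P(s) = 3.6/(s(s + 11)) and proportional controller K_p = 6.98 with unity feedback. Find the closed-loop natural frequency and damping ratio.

With unity feedback the closed-loop characteristic equation is s² + 11s + 6.98·3.6 = s² + 11s + 25.13 = 0.
So ω_n² = 25.13 ⇒ ω_n = 5.013 rad/s, and ζ = 11/(2ω_n) = 1.1.

ω_n = 5.01 rad/s, ζ = 1.1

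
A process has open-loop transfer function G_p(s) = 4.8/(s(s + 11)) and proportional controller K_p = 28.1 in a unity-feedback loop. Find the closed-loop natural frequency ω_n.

With unity feedback the closed-loop characteristic equation is s² + 11s + 28.1·4.8 = s² + 11s + 134.9 = 0.
Matching s² + 2ζω_n s + ω_n²: ω_n = √134.9 = 11.61 rad/s and 2ζω_n = 11, so ζ = 11/(2·11.61) = 0.474.

ω_n = 11.6 rad/s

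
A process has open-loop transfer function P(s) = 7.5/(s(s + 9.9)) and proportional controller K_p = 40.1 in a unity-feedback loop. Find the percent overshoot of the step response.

From 1 + K_pP(s) = 0: s² + 9.9s + 300.8 = 0 ⇒ ω_n = 17.34, ζ = 0.2854.
%OS = 100·exp(−πζ/√(1−ζ²)) = 100·exp(−π·0.2854/√0.9185) = 39.2%.

39.2%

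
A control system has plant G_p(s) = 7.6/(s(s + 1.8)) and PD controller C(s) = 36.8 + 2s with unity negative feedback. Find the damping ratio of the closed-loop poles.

ζ = 0.508

Forward path: (36.8 + 2s)·7.6/(s(s+1.8)). The closed-loop characteristic equation is s² + (1.8 + 7.6·2)s + 7.6·36.8 = 0.
That is s² + 17s + 279.7 = 0, so ω_n = 16.72 rad/s and ζ = 17/(2·16.72) = 0.5083.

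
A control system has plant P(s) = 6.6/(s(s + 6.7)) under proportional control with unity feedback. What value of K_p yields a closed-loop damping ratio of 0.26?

K_p = 25.2

Closed-loop characteristic equation: s² + 6.7s + K_p·6.6 = 0.
So ω_n = √(6.6K_p) and 2ζω_n = 6.7, giving ζ = 6.7/(2√(6.6K_p)).
Setting ζ = 0.26: √(6.6K_p) = 6.7/(2·0.26) = 12.88, so K_p = 166/6.6 = 25.2.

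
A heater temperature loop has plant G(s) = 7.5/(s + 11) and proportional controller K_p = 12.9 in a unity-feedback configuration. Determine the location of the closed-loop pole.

s = -107.8

Closed-loop transfer function: T(s) = K_p·G(s)/(1 + K_p·G(s)) = 96.75/(s + 11 + 96.75) = 96.75/(s + 107.8).
The closed-loop pole is at s = −107.8.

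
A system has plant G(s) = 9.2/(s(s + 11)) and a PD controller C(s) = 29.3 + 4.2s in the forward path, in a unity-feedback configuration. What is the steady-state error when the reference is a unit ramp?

The loop has one pole at the origin (type 1). Velocity error constant K_v = lim_{s→0} s·C(s)G(s) = 29.3·9.2/11 = 24.51.
Steady-state error to a unit ramp: e_ss = 1/K_v = 0.0408.

0.0408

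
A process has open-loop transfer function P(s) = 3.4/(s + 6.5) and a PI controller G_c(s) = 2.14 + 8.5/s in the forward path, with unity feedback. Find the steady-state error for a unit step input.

The open loop G_c(s)P(s) has a pole at the origin (type 1), so the static position error constant is infinite and e_ss = 1/(1+∞) = 0.

0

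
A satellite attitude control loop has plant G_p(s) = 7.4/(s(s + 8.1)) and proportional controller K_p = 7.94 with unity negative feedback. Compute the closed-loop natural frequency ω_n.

The closed-loop denominator is s(s+8.1) + 7.94·7.4 = s² + 8.1s + 58.76.
Matching s² + 2ζω_n s + ω_n²: ω_n = √58.76 = 7.665 rad/s and 2ζω_n = 8.1, so ζ = 8.1/(2·7.665) = 0.528.

ω_n = 7.67 rad/s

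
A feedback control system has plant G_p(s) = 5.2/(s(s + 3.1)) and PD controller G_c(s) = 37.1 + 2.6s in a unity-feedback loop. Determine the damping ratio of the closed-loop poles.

Forward path: (37.1 + 2.6s)·5.2/(s(s+3.1)). The closed-loop characteristic equation is s² + (3.1 + 5.2·2.6)s + 5.2·37.1 = 0.
That is s² + 16.62s + 192.9 = 0, so ω_n = 13.89 rad/s and ζ = 16.62/(2·13.89) = 0.5983.

ζ = 0.598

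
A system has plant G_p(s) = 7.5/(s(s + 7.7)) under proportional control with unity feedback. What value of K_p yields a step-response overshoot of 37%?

K_p = 21.7

From %OS = 100·exp(−πζ/√(1−ζ²)) = 37%, ζ = −ln(0.37)/√(π²+ln²(0.37)) = 0.3017.
Characteristic equation s² + 7.7s + 7.5K_p = 0 gives ζ = 7.7/(2√(7.5K_p)).
Setting ζ = 0.3017: √(7.5K_p) = 7.7/(2·0.3017) = 12.76, so K_p = 162.8/7.5 = 21.7.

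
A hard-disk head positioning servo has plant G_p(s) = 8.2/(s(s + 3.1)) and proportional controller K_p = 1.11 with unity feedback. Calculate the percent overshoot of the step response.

15.2%

From 1 + K_pG_p(s) = 0: s² + 3.1s + 9.102 = 0 ⇒ ω_n = 3.017, ζ = 0.5138.
%OS = 100·exp(−πζ/√(1−ζ²)) = 100·exp(−π·0.5138/√0.736) = 15.2%.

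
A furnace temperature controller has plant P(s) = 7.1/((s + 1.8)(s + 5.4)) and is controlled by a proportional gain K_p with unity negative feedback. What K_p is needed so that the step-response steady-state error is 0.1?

The loop is type 0, so e_ss(step) = 1/(1 + K_pos) with K_pos = K_p·P(0).
P(0) = 0.7305. Require 1/(1 + K_p·0.7305) = 0.1, so 1 + 0.7305·K_p = 10.
K_p = (10 − 1)/0.7305 = 12.3.

K_p = 12.3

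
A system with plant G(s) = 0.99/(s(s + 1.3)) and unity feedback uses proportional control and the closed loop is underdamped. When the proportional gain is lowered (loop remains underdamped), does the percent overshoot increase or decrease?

ζ = 1.3/(2√(0.99K_p)) rises as K_p falls; higher damping means less overshoot.

decrease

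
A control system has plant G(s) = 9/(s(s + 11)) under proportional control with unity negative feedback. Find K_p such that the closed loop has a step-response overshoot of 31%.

From %OS = 100·exp(−πζ/√(1−ζ²)) = 31%, ζ = −ln(0.31)/√(π²+ln²(0.31)) = 0.3493.
Characteristic equation s² + 11s + 9K_p = 0 gives ζ = 11/(2√(9K_p)).
Setting ζ = 0.3493: √(9K_p) = 11/(2·0.3493) = 15.75, so K_p = 247.9/9 = 27.5.

K_p = 27.5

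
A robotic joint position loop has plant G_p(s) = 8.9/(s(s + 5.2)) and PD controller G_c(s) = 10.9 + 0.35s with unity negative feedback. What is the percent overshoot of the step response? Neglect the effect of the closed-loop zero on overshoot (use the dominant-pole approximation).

Forward path: (10.9 + 0.35s)·8.9/(s(s+5.2)). The closed-loop characteristic equation is s² + (5.2 + 8.9·0.35)s + 8.9·10.9 = 0.
That is s² + 8.315s + 97.01 = 0, so ω_n = 9.849 rad/s and ζ = 8.315/(2·9.849) = 0.4221.
%OS = 100·exp(−πζ/√(1−ζ²)) = 23.2%.

23.2%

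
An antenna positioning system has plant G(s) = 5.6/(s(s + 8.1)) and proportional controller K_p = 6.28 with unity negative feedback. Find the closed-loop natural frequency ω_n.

ω_n = 5.93 rad/s

With unity feedback the closed-loop characteristic equation is s² + 8.1s + 6.28·5.6 = s² + 8.1s + 35.17 = 0.
So ω_n² = 35.17 ⇒ ω_n = 5.93 rad/s, and ζ = 8.1/(2ω_n) = 0.683.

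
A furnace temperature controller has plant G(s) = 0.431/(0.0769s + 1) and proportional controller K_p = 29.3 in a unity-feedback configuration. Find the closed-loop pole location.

Closed loop: T(s) = K_p·G/(1+K_p·G) = 12.63/(0.0769s + 1 + 12.63), with pole at s = −(1 + 12.63)/0.0769 = −177.2.

s = -177.2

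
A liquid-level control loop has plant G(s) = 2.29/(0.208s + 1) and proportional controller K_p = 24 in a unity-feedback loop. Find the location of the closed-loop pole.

Closed loop: T(s) = K_p·G/(1+K_p·G) = 54.96/(0.208s + 1 + 54.96), with pole at s = −(1 + 54.96)/0.208 = −269.

s = -269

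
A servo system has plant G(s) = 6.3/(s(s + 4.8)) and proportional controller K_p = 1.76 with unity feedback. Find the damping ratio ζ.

The closed-loop denominator is s(s+4.8) + 1.76·6.3 = s² + 4.8s + 11.09.
So ω_n² = 11.09 ⇒ ω_n = 3.33 rad/s, and ζ = 4.8/(2ω_n) = 0.721.

ζ = 0.721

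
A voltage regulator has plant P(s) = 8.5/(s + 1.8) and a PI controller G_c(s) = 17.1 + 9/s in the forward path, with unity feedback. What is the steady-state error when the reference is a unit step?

The open loop G_c(s)P(s) has a pole at the origin (type 1), so the static position error constant is infinite and e_ss = 1/(1+∞) = 0.

0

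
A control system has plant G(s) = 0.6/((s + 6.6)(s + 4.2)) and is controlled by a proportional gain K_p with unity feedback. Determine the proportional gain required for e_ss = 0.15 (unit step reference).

K_p = 262

For a type-0 loop with proportional control, e_ss = 1/(1 + K_p·G(0)).
G(0) = 0.02165. Require 1/(1 + K_p·0.02165) = 0.15, so 1 + 0.02165·K_p = 6.667.
K_p = (6.667 − 1)/0.02165 = 262.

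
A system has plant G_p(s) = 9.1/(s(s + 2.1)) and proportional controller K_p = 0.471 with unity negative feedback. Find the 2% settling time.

T_s ≈ 3.81 s

Closed-loop characteristic equation: s² + 2.1s + 4.286 = 0, so ω_n = 2.07 rad/s and ζ = 2.1/(2·2.07) = 0.5072.
2% settling time T_s ≈ 4/(ζω_n) = 4/1.05 = 3.81 s.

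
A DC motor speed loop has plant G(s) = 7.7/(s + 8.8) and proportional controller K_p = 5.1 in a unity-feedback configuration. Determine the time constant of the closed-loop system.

Closed-loop transfer function: T(s) = K_p·G(s)/(1 + K_p·G(s)) = 39.27/(s + 8.8 + 39.27) = 39.27/(s + 48.07).
Time constant τ = 1/48.07 = 0.0208 s.

τ = 0.0208 s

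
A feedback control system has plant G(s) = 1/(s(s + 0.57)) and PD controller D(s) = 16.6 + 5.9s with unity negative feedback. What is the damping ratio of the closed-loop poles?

ζ = 0.794

Forward path: (16.6 + 5.9s)·1/(s(s+0.57)). The closed-loop characteristic equation is s² + (0.57 + 1·5.9)s + 1·16.6 = 0.
That is s² + 6.47s + 16.6 = 0, so ω_n = 4.074 rad/s and ζ = 6.47/(2·4.074) = 0.794.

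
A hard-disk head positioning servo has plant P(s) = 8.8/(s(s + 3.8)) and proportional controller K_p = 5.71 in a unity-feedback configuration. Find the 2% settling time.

T_s ≈ 2.11 s

The closed-loop denominator s² + 3.8s + 50.25 gives ω_n = √50.25 = 7.089 and ζ = 3.8/(2ω_n) = 0.268.
2% settling time T_s ≈ 4/(ζω_n) = 4/1.9 = 2.11 s.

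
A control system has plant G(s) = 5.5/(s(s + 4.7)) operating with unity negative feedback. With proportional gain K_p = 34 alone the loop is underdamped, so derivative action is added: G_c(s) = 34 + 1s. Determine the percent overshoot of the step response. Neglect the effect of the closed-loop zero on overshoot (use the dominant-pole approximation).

Forward path: (34 + 1s)·5.5/(s(s+4.7)). The closed-loop characteristic equation is s² + (4.7 + 5.5·1)s + 5.5·34 = 0.
That is s² + 10.2s + 187 = 0, so ω_n = 13.67 rad/s and ζ = 10.2/(2·13.67) = 0.3729.
%OS = 100·exp(−πζ/√(1−ζ²)) = 28.3%.

28.3%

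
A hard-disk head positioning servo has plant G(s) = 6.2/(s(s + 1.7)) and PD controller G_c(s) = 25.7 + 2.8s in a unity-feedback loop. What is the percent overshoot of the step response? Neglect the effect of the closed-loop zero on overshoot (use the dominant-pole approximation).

2.69%

Forward path: (25.7 + 2.8s)·6.2/(s(s+1.7)). The closed-loop characteristic equation is s² + (1.7 + 6.2·2.8)s + 6.2·25.7 = 0.
That is s² + 19.06s + 159.3 = 0, so ω_n = 12.62 rad/s and ζ = 19.06/(2·12.62) = 0.755.
%OS = 100·exp(−πζ/√(1−ζ²)) = 2.69%.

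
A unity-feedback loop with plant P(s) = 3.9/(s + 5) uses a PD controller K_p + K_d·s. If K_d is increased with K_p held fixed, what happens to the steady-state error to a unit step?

At s = 0 the derivative term contributes nothing: C(0) = K_p regardless of K_d, so K_pos = K_p·P(0) and e_ss are unchanged.

unchanged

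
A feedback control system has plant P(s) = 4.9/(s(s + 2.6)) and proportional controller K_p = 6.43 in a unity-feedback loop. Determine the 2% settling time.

The closed-loop denominator s² + 2.6s + 31.51 gives ω_n = √31.51 = 5.613 and ζ = 2.6/(2ω_n) = 0.2316.
2% settling time T_s ≈ 4/(ζω_n) = 4/1.3 = 3.08 s.

T_s ≈ 3.08 s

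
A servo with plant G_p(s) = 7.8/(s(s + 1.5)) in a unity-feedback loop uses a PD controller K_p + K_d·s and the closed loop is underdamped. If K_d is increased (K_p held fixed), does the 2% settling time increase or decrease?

decrease

Characteristic equation s² + (1.5 + 7.8K_d)s + 7.8K_p = 0: raising K_d increases ζω_n = (1.5+7.8K_d)/2 while the loop stays underdamped, so T_s ≈ 4/(ζω_n) decreases.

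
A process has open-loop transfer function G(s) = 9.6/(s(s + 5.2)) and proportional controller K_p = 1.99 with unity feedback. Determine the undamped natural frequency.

ω_n = 4.37 rad/s

With unity feedback the closed-loop characteristic equation is s² + 5.2s + 1.99·9.6 = s² + 5.2s + 19.1 = 0.
So ω_n² = 19.1 ⇒ ω_n = 4.371 rad/s, and ζ = 5.2/(2ω_n) = 0.595.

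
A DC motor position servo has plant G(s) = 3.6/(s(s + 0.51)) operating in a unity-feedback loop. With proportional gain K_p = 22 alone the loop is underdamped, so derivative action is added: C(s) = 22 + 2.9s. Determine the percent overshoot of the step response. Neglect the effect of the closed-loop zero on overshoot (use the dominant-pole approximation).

Forward path: (22 + 2.9s)·3.6/(s(s+0.51)). The closed-loop characteristic equation is s² + (0.51 + 3.6·2.9)s + 3.6·22 = 0.
That is s² + 10.95s + 79.2 = 0, so ω_n = 8.899 rad/s and ζ = 10.95/(2·8.899) = 0.6152.
%OS = 100·exp(−πζ/√(1−ζ²)) = 8.62%.

8.62%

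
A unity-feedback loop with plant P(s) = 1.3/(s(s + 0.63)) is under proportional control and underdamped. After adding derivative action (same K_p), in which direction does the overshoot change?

decrease

The derivative term adds K·K_d to the s-coefficient of the characteristic equation, raising 2ζω_n while ω_n is unchanged; ζ increases, so overshoot decreases.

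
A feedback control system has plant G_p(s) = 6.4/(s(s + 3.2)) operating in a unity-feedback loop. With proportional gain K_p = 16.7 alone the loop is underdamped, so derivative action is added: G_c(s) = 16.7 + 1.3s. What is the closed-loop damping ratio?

Forward path: (16.7 + 1.3s)·6.4/(s(s+3.2)). The closed-loop characteristic equation is s² + (3.2 + 6.4·1.3)s + 6.4·16.7 = 0.
That is s² + 11.52s + 106.9 = 0, so ω_n = 10.34 rad/s and ζ = 11.52/(2·10.34) = 0.5572.

ζ = 0.557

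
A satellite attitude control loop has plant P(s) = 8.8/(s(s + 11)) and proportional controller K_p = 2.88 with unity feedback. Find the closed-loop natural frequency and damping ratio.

With unity feedback the closed-loop characteristic equation is s² + 11s + 2.88·8.8 = s² + 11s + 25.34 = 0.
So ω_n² = 25.34 ⇒ ω_n = 5.034 rad/s, and ζ = 11/(2ω_n) = 1.09.

ω_n = 5.03 rad/s, ζ = 1.09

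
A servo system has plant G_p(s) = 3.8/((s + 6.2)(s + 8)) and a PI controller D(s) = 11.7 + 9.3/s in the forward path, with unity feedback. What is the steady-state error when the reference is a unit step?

0

The open loop D(s)G_p(s) has a pole at the origin (type 1), so the static position error constant is infinite and e_ss = 1/(1+∞) = 0.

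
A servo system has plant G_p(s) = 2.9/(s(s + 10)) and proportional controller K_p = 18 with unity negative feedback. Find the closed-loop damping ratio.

The closed-loop denominator is s(s+10) + 18·2.9 = s² + 10s + 52.2.
Matching s² + 2ζω_n s + ω_n²: ω_n = √52.2 = 7.225 rad/s and 2ζω_n = 10, so ζ = 10/(2·7.225) = 0.692.

ζ = 0.692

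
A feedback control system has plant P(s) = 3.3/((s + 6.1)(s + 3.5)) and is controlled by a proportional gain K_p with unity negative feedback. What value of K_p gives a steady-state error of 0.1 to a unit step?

K_p = 58.2

Steady-state error for a unit step on this type-0 loop is 1/(1 + K_p·P(0)).
P(0) = 0.1546. Require 1/(1 + K_p·0.1546) = 0.1, so 1 + 0.1546·K_p = 10.
K_p = (10 − 1)/0.1546 = 58.2.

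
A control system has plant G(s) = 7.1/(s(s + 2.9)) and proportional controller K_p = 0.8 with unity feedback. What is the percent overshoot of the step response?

9%

The closed-loop denominator s² + 2.9s + 5.68 gives ω_n = √5.68 = 2.383 and ζ = 2.9/(2ω_n) = 0.6084.
%OS = 100·exp(−πζ/√(1−ζ²)) = 100·exp(−π·0.6084/√0.6298) = 9%.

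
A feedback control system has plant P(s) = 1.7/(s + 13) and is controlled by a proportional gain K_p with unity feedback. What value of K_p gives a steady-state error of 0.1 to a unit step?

For a type-0 loop with proportional control, e_ss = 1/(1 + K_p·P(0)).
P(0) = 0.1308. Require 1/(1 + K_p·0.1308) = 0.1, so 1 + 0.1308·K_p = 10.
K_p = (10 − 1)/0.1308 = 68.8.

K_p = 68.8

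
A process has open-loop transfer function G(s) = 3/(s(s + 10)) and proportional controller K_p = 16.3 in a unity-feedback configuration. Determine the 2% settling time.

T_s ≈ 0.8 s

From 1 + K_pG(s) = 0: s² + 10s + 48.9 = 0 ⇒ ω_n = 6.993, ζ = 0.715.
2% settling time T_s ≈ 4/(ζω_n) = 4/5 = 0.8 s.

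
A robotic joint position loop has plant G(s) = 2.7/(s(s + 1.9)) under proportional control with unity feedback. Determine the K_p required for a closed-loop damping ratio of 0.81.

K_p = 0.509

Closed-loop characteristic equation: s² + 1.9s + K_p·2.7 = 0.
So ω_n = √(2.7K_p) and 2ζω_n = 1.9, giving ζ = 1.9/(2√(2.7K_p)).
Setting ζ = 0.81: √(2.7K_p) = 1.9/(2·0.81) = 1.173, so K_p = 1.376/2.7 = 0.509.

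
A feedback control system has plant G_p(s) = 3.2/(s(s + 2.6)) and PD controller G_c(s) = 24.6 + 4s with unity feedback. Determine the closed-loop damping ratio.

Forward path: (24.6 + 4s)·3.2/(s(s+2.6)). The closed-loop characteristic equation is s² + (2.6 + 3.2·4)s + 3.2·24.6 = 0.
That is s² + 15.4s + 78.72 = 0, so ω_n = 8.872 rad/s and ζ = 15.4/(2·8.872) = 0.8679.

ζ = 0.868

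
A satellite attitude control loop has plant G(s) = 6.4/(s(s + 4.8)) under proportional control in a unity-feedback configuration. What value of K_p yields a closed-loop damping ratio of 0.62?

Closed-loop characteristic equation: s² + 4.8s + K_p·6.4 = 0.
So ω_n = √(6.4K_p) and 2ζω_n = 4.8, giving ζ = 4.8/(2√(6.4K_p)).
Setting ζ = 0.62: √(6.4K_p) = 4.8/(2·0.62) = 3.871, so K_p = 14.98/6.4 = 2.34.

K_p = 2.34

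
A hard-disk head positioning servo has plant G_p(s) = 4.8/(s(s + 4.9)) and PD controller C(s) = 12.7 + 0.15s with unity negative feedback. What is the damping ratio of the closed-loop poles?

ζ = 0.36

Forward path: (12.7 + 0.15s)·4.8/(s(s+4.9)). The closed-loop characteristic equation is s² + (4.9 + 4.8·0.15)s + 4.8·12.7 = 0.
That is s² + 5.62s + 60.96 = 0, so ω_n = 7.808 rad/s and ζ = 5.62/(2·7.808) = 0.3599.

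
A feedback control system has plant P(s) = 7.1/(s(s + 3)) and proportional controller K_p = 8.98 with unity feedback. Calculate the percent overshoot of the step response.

From 1 + K_pP(s) = 0: s² + 3s + 63.76 = 0 ⇒ ω_n = 7.985, ζ = 0.1879.
%OS = 100·exp(−πζ/√(1−ζ²)) = 100·exp(−π·0.1879/√0.9647) = 54.8%.

54.8%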